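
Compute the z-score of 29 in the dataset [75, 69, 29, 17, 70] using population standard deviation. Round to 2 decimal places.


Mean = (75 + 69 + 29 + 17 + 70) / 5 = 52.0
Variance = sum((x_i - mean)^2) / n = 579.2
Std = sqrt(579.2) = 24.0666
Z = (x - mean) / std
= (29 - 52.0) / 24.0666
= -23.0 / 24.0666
= -0.96

-0.96


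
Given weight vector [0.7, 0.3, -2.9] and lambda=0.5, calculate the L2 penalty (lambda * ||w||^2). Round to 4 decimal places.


Squaring each weight:
0.7^2 = 0.49
0.3^2 = 0.09
(-2.9)^2 = 8.41
Sum of squares = 8.99
Penalty = 0.5 * 8.99 = 4.4950

4.4950


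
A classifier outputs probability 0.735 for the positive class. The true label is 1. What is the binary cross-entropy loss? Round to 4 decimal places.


For y=1: Loss = -log(p)
= -log(0.735)
= -(-0.3079)
= 0.3079

0.3079


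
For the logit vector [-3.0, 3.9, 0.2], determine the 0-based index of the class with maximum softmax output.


Softmax is a monotonic transformation, so it preserves the argmax.
We need to find the index of the maximum logit.
Index 0: -3.0
Index 1: 3.9
Index 2: 0.2
Maximum logit = 3.9 at index 1

1


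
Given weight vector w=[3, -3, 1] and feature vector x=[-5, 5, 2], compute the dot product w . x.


Element-wise products:
3 * -5 = -15
-3 * 5 = -15
1 * 2 = 2
Sum = -15 + -15 + 2
= -28

-28


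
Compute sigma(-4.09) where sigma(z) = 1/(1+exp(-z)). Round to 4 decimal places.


sigmoid(z) = 1 / (1 + exp(-z))
exp(-(-4.09)) = exp(4.09) = 59.7399
1 + 59.7399 = 60.7399
1 / 60.7399 = 0.0165

0.0165


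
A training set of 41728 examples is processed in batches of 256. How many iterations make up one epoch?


Iterations per epoch = dataset_size / batch_size
= 41728 / 256
= 163

163


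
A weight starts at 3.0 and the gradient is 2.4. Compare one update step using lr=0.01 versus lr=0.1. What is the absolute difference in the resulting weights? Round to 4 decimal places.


With lr=0.01: w_new = 3.0 - 0.01 * 2.4 = 2.976
With lr=0.1: w_new = 3.0 - 0.1 * 2.4 = 2.76
Absolute difference = |2.976 - 2.76|
= 0.2160

0.2160


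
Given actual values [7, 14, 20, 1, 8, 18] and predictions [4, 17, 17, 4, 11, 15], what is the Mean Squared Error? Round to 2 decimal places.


Differences: [3, -3, 3, -3, -3, 3]
Squared errors: [9, 9, 9, 9, 9, 9]
Sum of squared errors = 54
MSE = 54 / 6 = 9.00

9.00


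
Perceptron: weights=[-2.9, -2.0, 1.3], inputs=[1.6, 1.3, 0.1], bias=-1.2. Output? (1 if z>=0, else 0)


z = w . x + b
= -2.9*1.6 + -2.0*1.3 + 1.3*0.1 + -1.2
= -4.64 + -2.6 + 0.13 + -1.2
= -7.11 + -1.2
= -8.31
Since z = -8.31 < 0, output = 0

0


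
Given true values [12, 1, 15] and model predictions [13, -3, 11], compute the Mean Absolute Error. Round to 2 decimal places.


Absolute errors: [1, 4, 4]
Sum of absolute errors = 9
MAE = 9 / 3 = 3.00

3.00


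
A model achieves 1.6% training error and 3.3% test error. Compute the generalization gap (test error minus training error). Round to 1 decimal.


Generalization gap = test_error - train_error
= 3.3 - 1.6
= 1.7%
A small gap suggests good generalization.

1.7


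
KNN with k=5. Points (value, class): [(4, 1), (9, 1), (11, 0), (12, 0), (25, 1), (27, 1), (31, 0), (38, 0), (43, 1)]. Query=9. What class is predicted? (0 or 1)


Distances from query 9:
Point 9 (class 1): distance = 0
Point 11 (class 0): distance = 2
Point 12 (class 0): distance = 3
Point 4 (class 1): distance = 5
Point 25 (class 1): distance = 16
K=5 nearest neighbors: classes = [1, 0, 0, 1, 1]
Votes for class 1: 3 / 5
Majority vote => class 1

1


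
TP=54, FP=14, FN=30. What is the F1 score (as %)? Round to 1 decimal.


Precision = TP / (TP + FP) = 54 / 68 = 0.7941
Recall = TP / (TP + FN) = 54 / 84 = 0.6429
F1 = 2 * P * R / (P + R)
= 2 * 0.7941 * 0.6429 / (0.7941 + 0.6429)
= 1.021 / 1.437
= 0.7105
As percentage: 71.1%

71.1


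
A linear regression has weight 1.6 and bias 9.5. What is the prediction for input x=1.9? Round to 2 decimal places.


y = 1.6 * 1.9 + (9.5)
= 3.04 + (9.5)
= 12.54

12.54


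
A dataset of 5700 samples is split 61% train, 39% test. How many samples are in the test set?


Train samples = 5700 * 61% = 3477
Test samples = 5700 - 3477
= 2223

2223


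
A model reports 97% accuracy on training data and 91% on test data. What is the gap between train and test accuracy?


Gap = train_accuracy - test_accuracy
= 97 - 91
= 6%
This moderate gap may indicate mild overfitting.

6


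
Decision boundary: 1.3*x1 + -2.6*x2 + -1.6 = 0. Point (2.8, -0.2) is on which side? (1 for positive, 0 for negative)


Compute 1.3 * 2.8 + -2.6 * -0.2 + -1.6
= 3.64 + 0.52 + -1.6
= 2.56
Since 2.56 >= 0, the point is on the positive side.

1


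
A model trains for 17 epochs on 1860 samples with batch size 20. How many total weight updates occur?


Iterations per epoch = 1860 / 20 = 93
Total updates = iterations_per_epoch * epochs
= 93 * 17
= 1581

1581


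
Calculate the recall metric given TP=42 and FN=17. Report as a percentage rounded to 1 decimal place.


Recall = TP / (TP + FN) * 100
= 42 / (42 + 17)
= 42 / 59
= 0.7119
= 71.2%

71.2


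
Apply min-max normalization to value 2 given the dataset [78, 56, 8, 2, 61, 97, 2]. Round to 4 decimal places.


Min = 2, Max = 97
Range = 97 - 2 = 95
Scaled = (x - min) / (max - min)
= (2 - 2) / 95
= 0 / 95
= 0.0000

0.0000


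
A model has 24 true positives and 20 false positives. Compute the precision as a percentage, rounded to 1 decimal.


Precision = TP / (TP + FP) * 100
= 24 / (24 + 20)
= 24 / 44
= 0.5455
= 54.5%

54.5


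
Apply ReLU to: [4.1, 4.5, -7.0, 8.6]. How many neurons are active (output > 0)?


ReLU(x) = max(0, x) for each element:
ReLU(4.1) = 4.1
ReLU(4.5) = 4.5
ReLU(-7.0) = 0
ReLU(8.6) = 8.6
Active neurons (>0): 3

3


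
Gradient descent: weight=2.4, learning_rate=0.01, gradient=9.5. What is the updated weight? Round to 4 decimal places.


w_new = w_old - lr * gradient
= 2.4 - 0.01 * 9.5
= 2.4 - (0.095)
= 2.3050

2.3050


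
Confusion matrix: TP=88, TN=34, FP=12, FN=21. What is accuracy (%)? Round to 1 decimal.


Accuracy = (TP + TN) / (TP + TN + FP + FN) * 100
= (88 + 34) / (88 + 34 + 12 + 21)
= 122 / 155
= 0.7871
= 78.7%

78.7


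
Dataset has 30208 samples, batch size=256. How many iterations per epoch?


Iterations per epoch = dataset_size / batch_size
= 30208 / 256
= 118

118


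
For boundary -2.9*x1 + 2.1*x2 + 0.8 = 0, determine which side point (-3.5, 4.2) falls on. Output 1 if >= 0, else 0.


Compute -2.9 * -3.5 + 2.1 * 4.2 + 0.8
= 10.15 + 8.82 + 0.8
= 19.77
Since 19.77 >= 0, the point is on the positive side.

1


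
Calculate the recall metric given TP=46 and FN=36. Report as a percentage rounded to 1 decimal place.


Recall = TP / (TP + FN) * 100
= 46 / (46 + 36)
= 46 / 82
= 0.561
= 56.1%

56.1


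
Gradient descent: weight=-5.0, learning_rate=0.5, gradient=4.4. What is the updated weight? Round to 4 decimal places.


w_new = w_old - lr * gradient
= -5.0 - 0.5 * 4.4
= -5.0 - (2.2)
= -7.2000

-7.2000


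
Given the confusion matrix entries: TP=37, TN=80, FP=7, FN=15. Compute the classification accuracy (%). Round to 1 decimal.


Accuracy = (TP + TN) / (TP + TN + FP + FN) * 100
= (37 + 80) / (37 + 80 + 7 + 15)
= 117 / 139
= 0.8417
= 84.2%

84.2


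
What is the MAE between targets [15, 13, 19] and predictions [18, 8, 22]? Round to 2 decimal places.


Absolute errors: [3, 5, 3]
Sum of absolute errors = 11
MAE = 11 / 3 = 3.67

3.67


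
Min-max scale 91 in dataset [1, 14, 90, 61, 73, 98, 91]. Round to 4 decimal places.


Min = 1, Max = 98
Range = 98 - 1 = 97
Scaled = (x - min) / (max - min)
= (91 - 1) / 97
= 90 / 97
= 0.9278

0.9278


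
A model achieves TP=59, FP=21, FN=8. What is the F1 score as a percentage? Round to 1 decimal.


Precision = TP / (TP + FP) = 59 / 80 = 0.7375
Recall = TP / (TP + FN) = 59 / 67 = 0.8806
F1 = 2 * P * R / (P + R)
= 2 * 0.7375 * 0.8806 / (0.7375 + 0.8806)
= 1.2989 / 1.6181
= 0.8027
As percentage: 80.3%

80.3


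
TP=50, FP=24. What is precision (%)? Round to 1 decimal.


Precision = TP / (TP + FP) * 100
= 50 / (50 + 24)
= 50 / 74
= 0.6757
= 67.6%

67.6


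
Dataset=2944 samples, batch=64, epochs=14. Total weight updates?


Iterations per epoch = 2944 / 64 = 46
Total updates = iterations_per_epoch * epochs
= 46 * 14
= 644

644


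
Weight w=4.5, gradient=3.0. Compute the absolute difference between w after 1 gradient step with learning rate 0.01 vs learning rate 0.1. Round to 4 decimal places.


With lr=0.01: w_new = 4.5 - 0.01 * 3.0 = 4.47
With lr=0.1: w_new = 4.5 - 0.1 * 3.0 = 4.2
Absolute difference = |4.47 - 4.2|
= 0.2700

0.2700


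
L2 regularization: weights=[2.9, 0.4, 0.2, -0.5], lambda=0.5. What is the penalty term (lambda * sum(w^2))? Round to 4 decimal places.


Squaring each weight:
2.9^2 = 8.41
0.4^2 = 0.16
0.2^2 = 0.04
(-0.5)^2 = 0.25
Sum of squares = 8.86
Penalty = 0.5 * 8.86 = 4.4300

4.4300


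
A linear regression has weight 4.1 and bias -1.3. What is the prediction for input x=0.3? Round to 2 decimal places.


y = 4.1 * 0.3 + (-1.3)
= 1.23 + (-1.3)
= -0.07

-0.07


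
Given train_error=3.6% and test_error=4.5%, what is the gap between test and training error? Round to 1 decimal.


Generalization gap = test_error - train_error
= 4.5 - 3.6
= 0.9%
A small gap suggests good generalization.

0.9


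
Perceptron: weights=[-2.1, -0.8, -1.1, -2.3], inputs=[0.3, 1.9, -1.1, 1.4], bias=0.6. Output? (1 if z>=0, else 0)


z = w . x + b
= -2.1*0.3 + -0.8*1.9 + -1.1*-1.1 + -2.3*1.4 + 0.6
= -0.63 + -1.52 + 1.21 + -3.22 + 0.6
= -4.16 + 0.6
= -3.56
Since z = -3.56 < 0, output = 0

0


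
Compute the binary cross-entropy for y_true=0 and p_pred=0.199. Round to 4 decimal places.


For y=0: Loss = -log(1-p)
= -log(1 - 0.199)
= -log(0.801)
= -(-0.2219)
= 0.2219

0.2219


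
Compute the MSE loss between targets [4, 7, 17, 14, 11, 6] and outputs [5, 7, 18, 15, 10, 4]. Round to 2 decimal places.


Differences: [-1, 0, -1, -1, 1, 2]
Squared errors: [1, 0, 1, 1, 1, 4]
Sum of squared errors = 8
MSE = 8 / 6 = 1.33

1.33


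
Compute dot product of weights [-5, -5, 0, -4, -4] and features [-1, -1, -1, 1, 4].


Element-wise products:
-5 * -1 = 5
-5 * -1 = 5
0 * -1 = 0
-4 * 1 = -4
-4 * 4 = -16
Sum = 5 + 5 + 0 + -4 + -16
= -10

-10


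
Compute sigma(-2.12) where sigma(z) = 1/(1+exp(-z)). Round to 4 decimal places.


sigmoid(z) = 1 / (1 + exp(-z))
exp(-(-2.12)) = exp(2.12) = 8.3311
1 + 8.3311 = 9.3311
1 / 9.3311 = 0.1072

0.1072


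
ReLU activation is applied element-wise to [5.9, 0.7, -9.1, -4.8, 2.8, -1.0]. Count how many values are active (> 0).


ReLU(x) = max(0, x) for each element:
ReLU(5.9) = 5.9
ReLU(0.7) = 0.7
ReLU(-9.1) = 0
ReLU(-4.8) = 0
ReLU(2.8) = 2.8
ReLU(-1.0) = 0
Active neurons (>0): 3

3


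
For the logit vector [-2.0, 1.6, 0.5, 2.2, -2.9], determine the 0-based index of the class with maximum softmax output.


Softmax is a monotonic transformation, so it preserves the argmax.
We need to find the index of the maximum logit.
Index 0: -2.0
Index 1: 1.6
Index 2: 0.5
Index 3: 2.2
Index 4: -2.9
Maximum logit = 2.2 at index 3

3


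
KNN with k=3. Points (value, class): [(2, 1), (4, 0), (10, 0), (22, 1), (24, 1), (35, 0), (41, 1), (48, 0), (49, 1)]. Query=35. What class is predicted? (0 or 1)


Distances from query 35:
Point 35 (class 0): distance = 0
Point 41 (class 1): distance = 6
Point 24 (class 1): distance = 11
K=3 nearest neighbors: classes = [0, 1, 1]
Votes for class 1: 2 / 3
Majority vote => class 1

1


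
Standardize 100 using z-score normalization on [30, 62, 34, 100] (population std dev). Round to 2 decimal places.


Mean = (30 + 62 + 34 + 100) / 4 = 56.5
Variance = sum((x_i - mean)^2) / n = 782.75
Std = sqrt(782.75) = 27.9777
Z = (x - mean) / std
= (100 - 56.5) / 27.9777
= 43.5 / 27.9777
= 1.55

1.55


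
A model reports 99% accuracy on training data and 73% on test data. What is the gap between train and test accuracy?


Gap = train_accuracy - test_accuracy
= 99 - 73
= 26%
This large gap strongly indicates overfitting.

26


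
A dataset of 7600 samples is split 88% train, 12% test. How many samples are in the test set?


Train samples = 7600 * 88% = 6688
Test samples = 7600 - 6688
= 912

912


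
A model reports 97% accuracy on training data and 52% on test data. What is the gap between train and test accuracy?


Gap = train_accuracy - test_accuracy
= 97 - 52
= 45%
This large gap strongly indicates overfitting.

45


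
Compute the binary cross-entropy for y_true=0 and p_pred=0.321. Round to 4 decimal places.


For y=0: Loss = -log(1-p)
= -log(1 - 0.321)
= -log(0.679)
= -(-0.3871)
= 0.3871

0.3871


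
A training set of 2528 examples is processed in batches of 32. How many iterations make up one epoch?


Iterations per epoch = dataset_size / batch_size
= 2528 / 32
= 79

79


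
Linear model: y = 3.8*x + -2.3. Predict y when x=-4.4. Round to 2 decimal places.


y = 3.8 * -4.4 + (-2.3)
= -16.72 + (-2.3)
= -19.02

-19.02


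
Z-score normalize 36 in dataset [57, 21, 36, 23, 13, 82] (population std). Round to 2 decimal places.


Mean = (57 + 21 + 36 + 23 + 13 + 82) / 6 = 38.6667
Variance = sum((x_i - mean)^2) / n = 572.8889
Std = sqrt(572.8889) = 23.9351
Z = (x - mean) / std
= (36 - 38.6667) / 23.9351
= -2.6667 / 23.9351
= -0.11

-0.11


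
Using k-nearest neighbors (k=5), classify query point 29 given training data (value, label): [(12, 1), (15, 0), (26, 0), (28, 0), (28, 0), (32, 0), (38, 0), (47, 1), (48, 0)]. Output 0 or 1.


Distances from query 29:
Point 28 (class 0): distance = 1
Point 28 (class 0): distance = 1
Point 26 (class 0): distance = 3
Point 32 (class 0): distance = 3
Point 38 (class 0): distance = 9
K=5 nearest neighbors: classes = [0, 0, 0, 0, 0]
Votes for class 1: 0 / 5
Majority vote => class 0

0


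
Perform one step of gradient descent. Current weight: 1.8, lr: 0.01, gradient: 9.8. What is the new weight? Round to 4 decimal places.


w_new = w_old - lr * gradient
= 1.8 - 0.01 * 9.8
= 1.8 - (0.098)
= 1.7020

1.7020


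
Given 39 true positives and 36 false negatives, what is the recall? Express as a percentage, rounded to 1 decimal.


Recall = TP / (TP + FN) * 100
= 39 / (39 + 36)
= 39 / 75
= 0.52
= 52.0%

52.0


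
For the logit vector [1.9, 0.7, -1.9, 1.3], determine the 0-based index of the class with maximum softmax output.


Softmax is a monotonic transformation, so it preserves the argmax.
We need to find the index of the maximum logit.
Index 0: 1.9
Index 1: 0.7
Index 2: -1.9
Index 3: 1.3
Maximum logit = 1.9 at index 0

0


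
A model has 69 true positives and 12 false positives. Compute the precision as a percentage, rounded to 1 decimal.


Precision = TP / (TP + FP) * 100
= 69 / (69 + 12)
= 69 / 81
= 0.8519
= 85.2%

85.2


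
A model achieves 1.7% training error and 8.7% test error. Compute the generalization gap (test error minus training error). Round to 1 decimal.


Generalization gap = test_error - train_error
= 8.7 - 1.7
= 7.0%
A moderate gap.

7.0


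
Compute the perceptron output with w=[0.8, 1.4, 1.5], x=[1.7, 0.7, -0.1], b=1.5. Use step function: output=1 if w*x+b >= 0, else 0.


z = w . x + b
= 0.8*1.7 + 1.4*0.7 + 1.5*-0.1 + 1.5
= 1.36 + 0.98 + -0.15 + 1.5
= 2.19 + 1.5
= 3.69
Since z = 3.69 >= 0, output = 1

1


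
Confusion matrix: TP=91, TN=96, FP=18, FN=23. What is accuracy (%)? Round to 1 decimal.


Accuracy = (TP + TN) / (TP + TN + FP + FN) * 100
= (91 + 96) / (91 + 96 + 18 + 23)
= 187 / 228
= 0.8202
= 82.0%

82.0


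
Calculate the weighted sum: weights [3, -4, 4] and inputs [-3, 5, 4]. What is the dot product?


Element-wise products:
3 * -3 = -9
-4 * 5 = -20
4 * 4 = 16
Sum = -9 + -20 + 16
= -13

-13


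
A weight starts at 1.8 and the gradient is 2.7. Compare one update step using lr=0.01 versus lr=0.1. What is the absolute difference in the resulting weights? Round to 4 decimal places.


With lr=0.01: w_new = 1.8 - 0.01 * 2.7 = 1.773
With lr=0.1: w_new = 1.8 - 0.1 * 2.7 = 1.53
Absolute difference = |1.773 - 1.53|
= 0.2430

0.2430


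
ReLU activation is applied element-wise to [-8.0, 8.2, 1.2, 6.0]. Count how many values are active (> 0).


ReLU(x) = max(0, x) for each element:
ReLU(-8.0) = 0
ReLU(8.2) = 8.2
ReLU(1.2) = 1.2
ReLU(6.0) = 6.0
Active neurons (>0): 3

3


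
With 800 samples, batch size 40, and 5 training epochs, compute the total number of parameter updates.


Iterations per epoch = 800 / 40 = 20
Total updates = iterations_per_epoch * epochs
= 20 * 5
= 100

100


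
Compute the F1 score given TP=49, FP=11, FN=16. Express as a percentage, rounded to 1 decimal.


Precision = TP / (TP + FP) = 49 / 60 = 0.8167
Recall = TP / (TP + FN) = 49 / 65 = 0.7538
F1 = 2 * P * R / (P + R)
= 2 * 0.8167 * 0.7538 / (0.8167 + 0.7538)
= 1.2313 / 1.5705
= 0.784
As percentage: 78.4%

78.4


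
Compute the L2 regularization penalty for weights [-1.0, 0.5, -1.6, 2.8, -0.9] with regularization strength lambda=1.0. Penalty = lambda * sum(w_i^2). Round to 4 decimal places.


Squaring each weight:
(-1.0)^2 = 1.0
0.5^2 = 0.25
(-1.6)^2 = 2.56
2.8^2 = 7.84
(-0.9)^2 = 0.81
Sum of squares = 12.46
Penalty = 1.0 * 12.46 = 12.4600

12.4600


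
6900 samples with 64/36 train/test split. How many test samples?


Train samples = 6900 * 64% = 4416
Test samples = 6900 - 4416
= 2484

2484


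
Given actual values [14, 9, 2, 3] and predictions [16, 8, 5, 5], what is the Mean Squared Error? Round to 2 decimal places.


Differences: [-2, 1, -3, -2]
Squared errors: [4, 1, 9, 4]
Sum of squared errors = 18
MSE = 18 / 4 = 4.50

4.50


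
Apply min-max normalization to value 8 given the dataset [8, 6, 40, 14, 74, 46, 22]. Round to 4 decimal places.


Min = 6, Max = 74
Range = 74 - 6 = 68
Scaled = (x - min) / (max - min)
= (8 - 6) / 68
= 2 / 68
= 0.0294

0.0294


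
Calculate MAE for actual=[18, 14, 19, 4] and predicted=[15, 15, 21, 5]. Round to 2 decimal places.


Absolute errors: [3, 1, 2, 1]
Sum of absolute errors = 7
MAE = 7 / 4 = 1.75

1.75


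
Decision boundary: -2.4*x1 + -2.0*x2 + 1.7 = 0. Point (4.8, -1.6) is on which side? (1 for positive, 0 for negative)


Compute -2.4 * 4.8 + -2.0 * -1.6 + 1.7
= -11.52 + 3.2 + 1.7
= -6.62
Since -6.62 < 0, the point is on the negative side.

0


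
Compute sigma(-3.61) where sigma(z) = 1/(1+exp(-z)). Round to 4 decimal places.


sigmoid(z) = 1 / (1 + exp(-z))
exp(-(-3.61)) = exp(3.61) = 36.9661
1 + 36.9661 = 37.9661
1 / 37.9661 = 0.0263

0.0263


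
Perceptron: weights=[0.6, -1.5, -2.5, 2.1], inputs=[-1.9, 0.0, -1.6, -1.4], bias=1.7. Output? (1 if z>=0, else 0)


z = w . x + b
= 0.6*-1.9 + -1.5*0.0 + -2.5*-1.6 + 2.1*-1.4 + 1.7
= -1.14 + -0.0 + 4.0 + -2.94 + 1.7
= -0.08 + 1.7
= 1.62
Since z = 1.62 >= 0, output = 1

1


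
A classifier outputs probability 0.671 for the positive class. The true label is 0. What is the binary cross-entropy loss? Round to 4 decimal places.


For y=0: Loss = -log(1-p)
= -log(1 - 0.671)
= -log(0.329)
= -(-1.1117)
= 1.1117

1.1117


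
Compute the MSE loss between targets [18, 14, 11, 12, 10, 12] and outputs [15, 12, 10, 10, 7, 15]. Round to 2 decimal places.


Differences: [3, 2, 1, 2, 3, -3]
Squared errors: [9, 4, 1, 4, 9, 9]
Sum of squared errors = 36
MSE = 36 / 6 = 6.00

6.00


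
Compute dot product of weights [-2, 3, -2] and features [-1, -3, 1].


Element-wise products:
-2 * -1 = 2
3 * -3 = -9
-2 * 1 = -2
Sum = 2 + -9 + -2
= -9

-9


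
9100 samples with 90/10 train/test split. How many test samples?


Train samples = 9100 * 90% = 8190
Test samples = 9100 - 8190
= 910

910


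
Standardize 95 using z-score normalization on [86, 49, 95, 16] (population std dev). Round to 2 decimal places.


Mean = (86 + 49 + 95 + 16) / 4 = 61.5
Variance = sum((x_i - mean)^2) / n = 987.25
Std = sqrt(987.25) = 31.4205
Z = (x - mean) / std
= (95 - 61.5) / 31.4205
= 33.5 / 31.4205
= 1.07

1.07


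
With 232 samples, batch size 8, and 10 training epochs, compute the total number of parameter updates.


Iterations per epoch = 232 / 8 = 29
Total updates = iterations_per_epoch * epochs
= 29 * 10
= 290

290


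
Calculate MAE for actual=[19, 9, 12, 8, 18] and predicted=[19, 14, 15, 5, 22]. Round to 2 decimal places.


Absolute errors: [0, 5, 3, 3, 4]
Sum of absolute errors = 15
MAE = 15 / 5 = 3.00

3.00


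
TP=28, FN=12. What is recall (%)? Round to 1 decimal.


Recall = TP / (TP + FN) * 100
= 28 / (28 + 12)
= 28 / 40
= 0.7
= 70.0%

70.0


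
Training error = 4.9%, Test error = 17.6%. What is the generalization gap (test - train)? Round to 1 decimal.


Generalization gap = test_error - train_error
= 17.6 - 4.9
= 12.7%
A large gap suggests overfitting.

12.7


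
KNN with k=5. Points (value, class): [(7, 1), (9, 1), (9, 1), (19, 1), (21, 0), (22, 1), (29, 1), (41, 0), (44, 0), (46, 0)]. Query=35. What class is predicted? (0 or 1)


Distances from query 35:
Point 41 (class 0): distance = 6
Point 29 (class 1): distance = 6
Point 44 (class 0): distance = 9
Point 46 (class 0): distance = 11
Point 22 (class 1): distance = 13
K=5 nearest neighbors: classes = [0, 1, 0, 0, 1]
Votes for class 1: 2 / 5
Majority vote => class 0

0


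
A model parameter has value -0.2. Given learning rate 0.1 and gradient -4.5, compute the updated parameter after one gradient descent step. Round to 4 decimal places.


w_new = w_old - lr * gradient
= -0.2 - 0.1 * -4.5
= -0.2 - (-0.45)
= 0.2500

0.2500


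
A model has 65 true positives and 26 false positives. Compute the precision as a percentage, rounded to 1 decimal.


Precision = TP / (TP + FP) * 100
= 65 / (65 + 26)
= 65 / 91
= 0.7143
= 71.4%

71.4


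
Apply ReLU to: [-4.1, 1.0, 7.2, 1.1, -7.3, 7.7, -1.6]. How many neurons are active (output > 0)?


ReLU(x) = max(0, x) for each element:
ReLU(-4.1) = 0
ReLU(1.0) = 1.0
ReLU(7.2) = 7.2
ReLU(1.1) = 1.1
ReLU(-7.3) = 0
ReLU(7.7) = 7.7
ReLU(-1.6) = 0
Active neurons (>0): 4

4


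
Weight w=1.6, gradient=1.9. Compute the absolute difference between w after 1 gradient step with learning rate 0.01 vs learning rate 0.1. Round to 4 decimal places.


With lr=0.01: w_new = 1.6 - 0.01 * 1.9 = 1.581
With lr=0.1: w_new = 1.6 - 0.1 * 1.9 = 1.41
Absolute difference = |1.581 - 1.41|
= 0.1710

0.1710


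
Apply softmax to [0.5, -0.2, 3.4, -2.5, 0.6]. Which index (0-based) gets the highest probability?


Softmax is a monotonic transformation, so it preserves the argmax.
We need to find the index of the maximum logit.
Index 0: 0.5
Index 1: -0.2
Index 2: 3.4
Index 3: -2.5
Index 4: 0.6
Maximum logit = 3.4 at index 2

2


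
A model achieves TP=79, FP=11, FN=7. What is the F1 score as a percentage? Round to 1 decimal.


Precision = TP / (TP + FP) = 79 / 90 = 0.8778
Recall = TP / (TP + FN) = 79 / 86 = 0.9186
F1 = 2 * P * R / (P + R)
= 2 * 0.8778 * 0.9186 / (0.8778 + 0.9186)
= 1.6127 / 1.7964
= 0.8977
As percentage: 89.8%

89.8


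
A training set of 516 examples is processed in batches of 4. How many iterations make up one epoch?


Iterations per epoch = dataset_size / batch_size
= 516 / 4
= 129

129


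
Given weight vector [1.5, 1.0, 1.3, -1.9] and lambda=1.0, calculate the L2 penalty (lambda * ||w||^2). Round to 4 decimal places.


Squaring each weight:
1.5^2 = 2.25
1.0^2 = 1.0
1.3^2 = 1.69
(-1.9)^2 = 3.61
Sum of squares = 8.55
Penalty = 1.0 * 8.55 = 8.5500

8.5500


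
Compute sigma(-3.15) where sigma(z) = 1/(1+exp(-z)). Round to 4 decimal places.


sigmoid(z) = 1 / (1 + exp(-z))
exp(-(-3.15)) = exp(3.15) = 23.3361
1 + 23.3361 = 24.3361
1 / 24.3361 = 0.0411

0.0411


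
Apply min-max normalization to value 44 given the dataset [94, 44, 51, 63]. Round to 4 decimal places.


Min = 44, Max = 94
Range = 94 - 44 = 50
Scaled = (x - min) / (max - min)
= (44 - 44) / 50
= 0 / 50
= 0.0000

0.0000


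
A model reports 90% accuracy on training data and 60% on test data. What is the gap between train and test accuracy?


Gap = train_accuracy - test_accuracy
= 90 - 60
= 30%
This large gap strongly indicates overfitting.

30


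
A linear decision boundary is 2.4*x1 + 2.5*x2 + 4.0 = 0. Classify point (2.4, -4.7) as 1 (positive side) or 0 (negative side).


Compute 2.4 * 2.4 + 2.5 * -4.7 + 4.0
= 5.76 + -11.75 + 4.0
= -1.99
Since -1.99 < 0, the point is on the negative side.

0


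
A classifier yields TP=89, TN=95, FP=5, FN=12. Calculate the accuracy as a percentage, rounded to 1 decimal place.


Accuracy = (TP + TN) / (TP + TN + FP + FN) * 100
= (89 + 95) / (89 + 95 + 5 + 12)
= 184 / 201
= 0.9154
= 91.5%

91.5


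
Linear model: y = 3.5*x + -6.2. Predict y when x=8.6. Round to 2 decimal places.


y = 3.5 * 8.6 + (-6.2)
= 30.1 + (-6.2)
= 23.90

23.90


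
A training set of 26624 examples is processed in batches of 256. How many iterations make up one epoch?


Iterations per epoch = dataset_size / batch_size
= 26624 / 256
= 104

104


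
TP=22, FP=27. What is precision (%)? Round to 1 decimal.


Precision = TP / (TP + FP) * 100
= 22 / (22 + 27)
= 22 / 49
= 0.449
= 44.9%

44.9


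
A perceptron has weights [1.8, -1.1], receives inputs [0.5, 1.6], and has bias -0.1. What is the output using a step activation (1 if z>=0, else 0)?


z = w . x + b
= 1.8*0.5 + -1.1*1.6 + -0.1
= 0.9 + -1.76 + -0.1
= -0.86 + -0.1
= -0.96
Since z = -0.96 < 0, output = 0

0


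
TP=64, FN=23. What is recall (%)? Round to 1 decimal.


Recall = TP / (TP + FN) * 100
= 64 / (64 + 23)
= 64 / 87
= 0.7356
= 73.6%

73.6


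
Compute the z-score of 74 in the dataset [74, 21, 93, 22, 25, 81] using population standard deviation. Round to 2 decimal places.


Mean = (74 + 21 + 93 + 22 + 25 + 81) / 6 = 52.6667
Variance = sum((x_i - mean)^2) / n = 932.2222
Std = sqrt(932.2222) = 30.5323
Z = (x - mean) / std
= (74 - 52.6667) / 30.5323
= 21.3333 / 30.5323
= 0.70

0.70


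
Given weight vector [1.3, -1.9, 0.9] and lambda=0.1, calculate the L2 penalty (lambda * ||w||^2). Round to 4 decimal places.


Squaring each weight:
1.3^2 = 1.69
(-1.9)^2 = 3.61
0.9^2 = 0.81
Sum of squares = 6.11
Penalty = 0.1 * 6.11 = 0.6110

0.6110


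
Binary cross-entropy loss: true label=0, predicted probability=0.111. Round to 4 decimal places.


For y=0: Loss = -log(1-p)
= -log(1 - 0.111)
= -log(0.889)
= -(-0.1177)
= 0.1177

0.1177


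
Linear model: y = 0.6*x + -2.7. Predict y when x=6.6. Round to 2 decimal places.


y = 0.6 * 6.6 + (-2.7)
= 3.96 + (-2.7)
= 1.26

1.26


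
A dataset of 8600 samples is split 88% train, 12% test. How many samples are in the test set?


Train samples = 8600 * 88% = 7568
Test samples = 8600 - 7568
= 1032

1032


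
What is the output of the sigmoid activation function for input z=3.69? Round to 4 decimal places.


sigmoid(z) = 1 / (1 + exp(-z))
exp(-(3.69)) = exp(-3.69) = 0.025
1 + 0.025 = 1.025
1 / 1.025 = 0.9756

0.9756


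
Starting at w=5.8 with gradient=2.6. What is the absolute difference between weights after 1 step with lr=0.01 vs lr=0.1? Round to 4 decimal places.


With lr=0.01: w_new = 5.8 - 0.01 * 2.6 = 5.774
With lr=0.1: w_new = 5.8 - 0.1 * 2.6 = 5.54
Absolute difference = |5.774 - 5.54|
= 0.2340

0.2340


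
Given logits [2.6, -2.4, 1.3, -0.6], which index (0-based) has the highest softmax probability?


Softmax is a monotonic transformation, so it preserves the argmax.
We need to find the index of the maximum logit.
Index 0: 2.6
Index 1: -2.4
Index 2: 1.3
Index 3: -0.6
Maximum logit = 2.6 at index 0

0


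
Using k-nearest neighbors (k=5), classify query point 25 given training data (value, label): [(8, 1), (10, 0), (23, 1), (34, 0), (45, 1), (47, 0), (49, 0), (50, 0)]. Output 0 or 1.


Distances from query 25:
Point 23 (class 1): distance = 2
Point 34 (class 0): distance = 9
Point 10 (class 0): distance = 15
Point 8 (class 1): distance = 17
Point 45 (class 1): distance = 20
K=5 nearest neighbors: classes = [1, 0, 0, 1, 1]
Votes for class 1: 3 / 5
Majority vote => class 1

1


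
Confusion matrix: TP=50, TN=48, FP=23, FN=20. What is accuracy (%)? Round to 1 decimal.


Accuracy = (TP + TN) / (TP + TN + FP + FN) * 100
= (50 + 48) / (50 + 48 + 23 + 20)
= 98 / 141
= 0.695
= 69.5%

69.5


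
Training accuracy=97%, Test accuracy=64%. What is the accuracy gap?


Gap = train_accuracy - test_accuracy
= 97 - 64
= 33%
This large gap strongly indicates overfitting.

33


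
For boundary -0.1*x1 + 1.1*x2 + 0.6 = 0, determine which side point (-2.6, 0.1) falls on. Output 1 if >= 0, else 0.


Compute -0.1 * -2.6 + 1.1 * 0.1 + 0.6
= 0.26 + 0.11 + 0.6
= 0.97
Since 0.97 >= 0, the point is on the positive side.

1


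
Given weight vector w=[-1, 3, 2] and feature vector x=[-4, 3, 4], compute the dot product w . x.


Element-wise products:
-1 * -4 = 4
3 * 3 = 9
2 * 4 = 8
Sum = 4 + 9 + 8
= 21

21


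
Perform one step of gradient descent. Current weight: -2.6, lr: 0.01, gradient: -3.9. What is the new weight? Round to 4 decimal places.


w_new = w_old - lr * gradient
= -2.6 - 0.01 * -3.9
= -2.6 - (-0.039)
= -2.5610

-2.5610


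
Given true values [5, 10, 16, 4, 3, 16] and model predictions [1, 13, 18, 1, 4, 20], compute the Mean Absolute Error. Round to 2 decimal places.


Absolute errors: [4, 3, 2, 3, 1, 4]
Sum of absolute errors = 17
MAE = 17 / 6 = 2.83

2.83


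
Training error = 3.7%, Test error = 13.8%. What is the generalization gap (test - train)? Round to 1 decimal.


Generalization gap = test_error - train_error
= 13.8 - 3.7
= 10.1%
A large gap suggests overfitting.

10.1


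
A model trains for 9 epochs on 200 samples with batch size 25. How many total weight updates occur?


Iterations per epoch = 200 / 25 = 8
Total updates = iterations_per_epoch * epochs
= 8 * 9
= 72

72


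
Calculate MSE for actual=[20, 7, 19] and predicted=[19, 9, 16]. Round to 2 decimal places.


Differences: [1, -2, 3]
Squared errors: [1, 4, 9]
Sum of squared errors = 14
MSE = 14 / 3 = 4.67

4.67


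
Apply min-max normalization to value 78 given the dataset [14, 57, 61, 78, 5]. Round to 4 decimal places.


Min = 5, Max = 78
Range = 78 - 5 = 73
Scaled = (x - min) / (max - min)
= (78 - 5) / 73
= 73 / 73
= 1.0000

1.0000


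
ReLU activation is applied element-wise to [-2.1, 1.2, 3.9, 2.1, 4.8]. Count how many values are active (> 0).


ReLU(x) = max(0, x) for each element:
ReLU(-2.1) = 0
ReLU(1.2) = 1.2
ReLU(3.9) = 3.9
ReLU(2.1) = 2.1
ReLU(4.8) = 4.8
Active neurons (>0): 4

4


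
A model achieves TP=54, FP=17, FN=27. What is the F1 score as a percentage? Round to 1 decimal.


Precision = TP / (TP + FP) = 54 / 71 = 0.7606
Recall = TP / (TP + FN) = 54 / 81 = 0.6667
F1 = 2 * P * R / (P + R)
= 2 * 0.7606 * 0.6667 / (0.7606 + 0.6667)
= 1.0141 / 1.4272
= 0.7105
As percentage: 71.1%

71.1


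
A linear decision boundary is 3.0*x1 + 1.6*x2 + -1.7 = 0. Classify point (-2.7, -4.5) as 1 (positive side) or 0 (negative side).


Compute 3.0 * -2.7 + 1.6 * -4.5 + -1.7
= -8.1 + -7.2 + -1.7
= -17.0
Since -17.0 < 0, the point is on the negative side.

0


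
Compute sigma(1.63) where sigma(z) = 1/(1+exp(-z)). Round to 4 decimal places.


sigmoid(z) = 1 / (1 + exp(-z))
exp(-(1.63)) = exp(-1.63) = 0.1959
1 + 0.1959 = 1.1959
1 / 1.1959 = 0.8362

0.8362


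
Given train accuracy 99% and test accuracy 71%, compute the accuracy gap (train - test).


Gap = train_accuracy - test_accuracy
= 99 - 71
= 28%
This large gap strongly indicates overfitting.

28


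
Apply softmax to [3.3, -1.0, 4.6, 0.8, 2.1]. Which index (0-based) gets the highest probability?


Softmax is a monotonic transformation, so it preserves the argmax.
We need to find the index of the maximum logit.
Index 0: 3.3
Index 1: -1.0
Index 2: 4.6
Index 3: 0.8
Index 4: 2.1
Maximum logit = 4.6 at index 2

2


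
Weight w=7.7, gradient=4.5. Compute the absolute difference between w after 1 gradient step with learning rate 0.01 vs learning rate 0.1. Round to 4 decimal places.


With lr=0.01: w_new = 7.7 - 0.01 * 4.5 = 7.655
With lr=0.1: w_new = 7.7 - 0.1 * 4.5 = 7.25
Absolute difference = |7.655 - 7.25|
= 0.4050

0.4050


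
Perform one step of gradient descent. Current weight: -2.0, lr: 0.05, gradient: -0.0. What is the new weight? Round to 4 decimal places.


w_new = w_old - lr * gradient
= -2.0 - 0.05 * -0.0
= -2.0 - (-0.0)
= -2.0000

-2.0000


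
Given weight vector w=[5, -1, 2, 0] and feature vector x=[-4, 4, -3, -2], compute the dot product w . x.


Element-wise products:
5 * -4 = -20
-1 * 4 = -4
2 * -3 = -6
0 * -2 = 0
Sum = -20 + -4 + -6 + 0
= -30

-30


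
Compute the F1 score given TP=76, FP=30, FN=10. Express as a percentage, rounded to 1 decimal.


Precision = TP / (TP + FP) = 76 / 106 = 0.717
Recall = TP / (TP + FN) = 76 / 86 = 0.8837
F1 = 2 * P * R / (P + R)
= 2 * 0.717 * 0.8837 / (0.717 + 0.8837)
= 1.2672 / 1.6007
= 0.7917
As percentage: 79.2%

79.2


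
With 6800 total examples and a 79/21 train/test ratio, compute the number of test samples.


Train samples = 6800 * 79% = 5372
Test samples = 6800 - 5372
= 1428

1428


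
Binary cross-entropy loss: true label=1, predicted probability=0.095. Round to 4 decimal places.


For y=1: Loss = -log(p)
= -log(0.095)
= -(-2.3539)
= 2.3539

2.3539


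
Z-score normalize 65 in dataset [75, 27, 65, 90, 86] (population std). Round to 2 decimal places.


Mean = (75 + 27 + 65 + 90 + 86) / 5 = 68.6
Variance = sum((x_i - mean)^2) / n = 509.04
Std = sqrt(509.04) = 22.5619
Z = (x - mean) / std
= (65 - 68.6) / 22.5619
= -3.6 / 22.5619
= -0.16

-0.16


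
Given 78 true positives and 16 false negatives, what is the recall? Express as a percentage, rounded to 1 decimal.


Recall = TP / (TP + FN) * 100
= 78 / (78 + 16)
= 78 / 94
= 0.8298
= 83.0%

83.0


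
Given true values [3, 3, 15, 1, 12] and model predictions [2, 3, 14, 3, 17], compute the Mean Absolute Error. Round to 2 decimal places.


Absolute errors: [1, 0, 1, 2, 5]
Sum of absolute errors = 9
MAE = 9 / 5 = 1.80

1.80


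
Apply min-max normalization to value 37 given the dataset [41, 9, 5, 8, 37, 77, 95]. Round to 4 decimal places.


Min = 5, Max = 95
Range = 95 - 5 = 90
Scaled = (x - min) / (max - min)
= (37 - 5) / 90
= 32 / 90
= 0.3556

0.3556


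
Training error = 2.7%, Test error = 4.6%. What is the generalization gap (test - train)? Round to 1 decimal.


Generalization gap = test_error - train_error
= 4.6 - 2.7
= 1.9%
A small gap suggests good generalization.

1.9


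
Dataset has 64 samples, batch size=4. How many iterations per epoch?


Iterations per epoch = dataset_size / batch_size
= 64 / 4
= 16

16


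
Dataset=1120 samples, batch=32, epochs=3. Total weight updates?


Iterations per epoch = 1120 / 32 = 35
Total updates = iterations_per_epoch * epochs
= 35 * 3
= 105

105


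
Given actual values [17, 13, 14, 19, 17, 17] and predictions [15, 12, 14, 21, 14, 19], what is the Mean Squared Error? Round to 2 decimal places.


Differences: [2, 1, 0, -2, 3, -2]
Squared errors: [4, 1, 0, 4, 9, 4]
Sum of squared errors = 22
MSE = 22 / 6 = 3.67

3.67


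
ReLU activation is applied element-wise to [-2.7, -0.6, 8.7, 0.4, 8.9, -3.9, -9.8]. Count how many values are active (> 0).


ReLU(x) = max(0, x) for each element:
ReLU(-2.7) = 0
ReLU(-0.6) = 0
ReLU(8.7) = 8.7
ReLU(0.4) = 0.4
ReLU(8.9) = 8.9
ReLU(-3.9) = 0
ReLU(-9.8) = 0
Active neurons (>0): 3

3


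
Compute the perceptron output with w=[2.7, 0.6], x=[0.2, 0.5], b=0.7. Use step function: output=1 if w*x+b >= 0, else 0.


z = w . x + b
= 2.7*0.2 + 0.6*0.5 + 0.7
= 0.54 + 0.3 + 0.7
= 0.84 + 0.7
= 1.54
Since z = 1.54 >= 0, output = 1

1


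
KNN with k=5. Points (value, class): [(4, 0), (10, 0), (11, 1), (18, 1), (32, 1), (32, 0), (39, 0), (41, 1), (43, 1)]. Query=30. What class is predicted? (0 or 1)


Distances from query 30:
Point 32 (class 0): distance = 2
Point 32 (class 1): distance = 2
Point 39 (class 0): distance = 9
Point 41 (class 1): distance = 11
Point 18 (class 1): distance = 12
K=5 nearest neighbors: classes = [0, 1, 0, 1, 1]
Votes for class 1: 3 / 5
Majority vote => class 1

1


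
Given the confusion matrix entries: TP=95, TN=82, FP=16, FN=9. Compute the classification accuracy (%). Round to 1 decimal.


Accuracy = (TP + TN) / (TP + TN + FP + FN) * 100
= (95 + 82) / (95 + 82 + 16 + 9)
= 177 / 202
= 0.8762
= 87.6%

87.6


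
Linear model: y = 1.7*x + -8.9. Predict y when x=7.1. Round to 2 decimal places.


y = 1.7 * 7.1 + (-8.9)
= 12.07 + (-8.9)
= 3.17

3.17


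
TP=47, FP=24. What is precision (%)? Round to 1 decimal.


Precision = TP / (TP + FP) * 100
= 47 / (47 + 24)
= 47 / 71
= 0.662
= 66.2%

66.2


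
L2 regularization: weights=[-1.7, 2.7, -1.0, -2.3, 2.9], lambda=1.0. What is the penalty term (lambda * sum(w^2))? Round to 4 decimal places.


Squaring each weight:
(-1.7)^2 = 2.89
2.7^2 = 7.29
(-1.0)^2 = 1.0
(-2.3)^2 = 5.29
2.9^2 = 8.41
Sum of squares = 24.88
Penalty = 1.0 * 24.88 = 24.8800

24.8800


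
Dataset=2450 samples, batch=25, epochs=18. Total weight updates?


Iterations per epoch = 2450 / 25 = 98
Total updates = iterations_per_epoch * epochs
= 98 * 18
= 1764

1764


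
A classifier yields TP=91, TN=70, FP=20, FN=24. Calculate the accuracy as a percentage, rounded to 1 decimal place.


Accuracy = (TP + TN) / (TP + TN + FP + FN) * 100
= (91 + 70) / (91 + 70 + 20 + 24)
= 161 / 205
= 0.7854
= 78.5%

78.5


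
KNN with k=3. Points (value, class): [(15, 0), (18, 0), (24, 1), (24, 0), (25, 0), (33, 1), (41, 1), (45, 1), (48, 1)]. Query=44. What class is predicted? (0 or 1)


Distances from query 44:
Point 45 (class 1): distance = 1
Point 41 (class 1): distance = 3
Point 48 (class 1): distance = 4
K=3 nearest neighbors: classes = [1, 1, 1]
Votes for class 1: 3 / 3
Majority vote => class 1

1


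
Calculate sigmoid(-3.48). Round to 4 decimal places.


sigmoid(z) = 1 / (1 + exp(-z))
exp(-(-3.48)) = exp(3.48) = 32.4597
1 + 32.4597 = 33.4597
1 / 33.4597 = 0.0299

0.0299


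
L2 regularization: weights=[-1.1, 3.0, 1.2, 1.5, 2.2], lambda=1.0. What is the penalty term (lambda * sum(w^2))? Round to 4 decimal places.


Squaring each weight:
(-1.1)^2 = 1.21
3.0^2 = 9.0
1.2^2 = 1.44
1.5^2 = 2.25
2.2^2 = 4.84
Sum of squares = 18.74
Penalty = 1.0 * 18.74 = 18.7400

18.7400


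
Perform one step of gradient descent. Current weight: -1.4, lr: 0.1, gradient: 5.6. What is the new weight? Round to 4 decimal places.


w_new = w_old - lr * gradient
= -1.4 - 0.1 * 5.6
= -1.4 - (0.56)
= -1.9600

-1.9600


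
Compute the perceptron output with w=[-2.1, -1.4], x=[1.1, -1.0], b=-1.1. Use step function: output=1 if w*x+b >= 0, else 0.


z = w . x + b
= -2.1*1.1 + -1.4*-1.0 + -1.1
= -2.31 + 1.4 + -1.1
= -0.91 + -1.1
= -2.01
Since z = -2.01 < 0, output = 0

0


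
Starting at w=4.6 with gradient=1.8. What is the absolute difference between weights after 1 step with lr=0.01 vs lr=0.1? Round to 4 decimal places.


With lr=0.01: w_new = 4.6 - 0.01 * 1.8 = 4.582
With lr=0.1: w_new = 4.6 - 0.1 * 1.8 = 4.42
Absolute difference = |4.582 - 4.42|
= 0.1620

0.1620


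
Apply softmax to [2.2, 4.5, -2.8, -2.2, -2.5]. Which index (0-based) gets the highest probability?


Softmax is a monotonic transformation, so it preserves the argmax.
We need to find the index of the maximum logit.
Index 0: 2.2
Index 1: 4.5
Index 2: -2.8
Index 3: -2.2
Index 4: -2.5
Maximum logit = 4.5 at index 1

1


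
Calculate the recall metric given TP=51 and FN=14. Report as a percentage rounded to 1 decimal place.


Recall = TP / (TP + FN) * 100
= 51 / (51 + 14)
= 51 / 65
= 0.7846
= 78.5%

78.5


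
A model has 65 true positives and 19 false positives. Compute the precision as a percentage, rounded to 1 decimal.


Precision = TP / (TP + FP) * 100
= 65 / (65 + 19)
= 65 / 84
= 0.7738
= 77.4%

77.4
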